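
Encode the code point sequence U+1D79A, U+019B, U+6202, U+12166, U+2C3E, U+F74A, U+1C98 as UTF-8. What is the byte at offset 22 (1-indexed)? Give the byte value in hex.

1-indexed offset 22 is 0-indexed offset 21.
U+1D79A → 4-byte form F0 9D 9E 9A at offsets 0–3.
U+019B → 2-byte form C6 9B at offsets 4–5.
U+6202 → 3-byte form E6 88 82 at offsets 6–8.
U+12166 → 4-byte form F0 92 85 A6 at offsets 9–12.
U+2C3E → 3-byte form E2 B0 BE at offsets 13–15.
U+F74A → 3-byte form EF 9D 8A at offsets 16–18.
U+1C98 → 3-byte form E1 B2 98 at offsets 19–21.
Offset 21 falls in char 7's range; it's byte 3 of E1 B2 98 = 0x98.

0x98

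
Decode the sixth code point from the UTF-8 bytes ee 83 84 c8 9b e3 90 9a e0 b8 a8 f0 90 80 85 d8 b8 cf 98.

U+0638

Offset 0: leading byte 0xEE = 11101110 → 3-byte char #1 = EE 83 84.
Offset 3: leading byte 0xC8 = 11001000 → 2-byte char #2 = C8 9B.
Offset 5: leading byte 0xE3 = 11100011 → 3-byte char #3 = E3 90 9A.
Offset 8: leading byte 0xE0 = 11100000 → 3-byte char #4 = E0 B8 A8.
Offset 11: leading byte 0xF0 = 11110000 → 4-byte char #5 = F0 90 80 85.
Offset 15: leading byte 0xD8 = 11011000 → 2-byte char #6 = D8 B8.
Leading byte 0xD8 = 11011000 matches 110xxxxx → 2-byte sequence.
Byte 1: 0xD8 = 11011000, payload 11000 (5 bits).
Byte 2: 0xB8 = 10111000 (10xxxxxx ✓), payload 111000.
Concatenate: 11000111000 = 0x638 (11 bits → U+0638).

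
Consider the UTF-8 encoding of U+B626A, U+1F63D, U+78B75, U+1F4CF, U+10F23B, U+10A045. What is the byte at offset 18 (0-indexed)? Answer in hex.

U+B626A → 4-byte form F2 B6 89 AA at offsets 0–3.
U+1F63D → 4-byte form F0 9F 98 BD at offsets 4–7.
U+78B75 → 4-byte form F1 B8 AD B5 at offsets 8–11.
U+1F4CF → 4-byte form F0 9F 93 8F at offsets 12–15.
U+10F23B → 4-byte form F4 8F 88 BB at offsets 16–19.
Offset 18 falls in char 5's range; it's byte 3 of F4 8F 88 BB = 0x88.

0x88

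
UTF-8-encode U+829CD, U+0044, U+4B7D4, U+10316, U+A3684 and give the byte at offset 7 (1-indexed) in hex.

0x8B

1-indexed offset 7 is 0-indexed offset 6.
U+829CD → 4-byte form F2 82 A7 8D at offsets 0–3.
U+0044 → 1-byte form 44 at offsets 4–4.
U+4B7D4 → 4-byte form F1 8B 9F 94 at offsets 5–8.
Offset 6 falls in char 3's range; it's byte 2 of F1 8B 9F 94 = 0x8B.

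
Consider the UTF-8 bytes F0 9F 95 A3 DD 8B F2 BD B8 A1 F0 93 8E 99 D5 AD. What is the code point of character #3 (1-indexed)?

Offset 0: leading byte 0xF0 = 11110000 → 4-byte char #1 = F0 9F 95 A3.
Offset 4: leading byte 0xDD = 11011101 → 2-byte char #2 = DD 8B.
Offset 6: leading byte 0xF2 = 11110010 → 4-byte char #3 = F2 BD B8 A1.
Leading byte 0xF2 = 11110010 matches 11110xxx → 4-byte sequence.
Byte 1: 0xF2 = 11110010, payload 010 (3 bits).
Byte 2: 0xBD = 10111101 (10xxxxxx ✓), payload 111101.
Byte 3: 0xB8 = 10111000 (10xxxxxx ✓), payload 111000.
Byte 4: 0xA1 = 10100001 (10xxxxxx ✓), payload 100001.
Concatenate: 010111101111000100001 = 0xBDE21 (21 bits → U+BDE21).

U+BDE21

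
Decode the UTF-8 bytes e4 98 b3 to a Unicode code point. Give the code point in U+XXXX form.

U+4633

Leading byte 0xE4 = 11100100 matches 1110xxxx → 3-byte sequence.
Byte 1: 0xE4 = 11100100, payload 0100 (4 bits).
Byte 2: 0x98 = 10011000 (10xxxxxx ✓), payload 011000.
Byte 3: 0xB3 = 10110011 (10xxxxxx ✓), payload 110011.
Concatenate: 0100011000110011 = 0x4633 (16 bits → U+4633).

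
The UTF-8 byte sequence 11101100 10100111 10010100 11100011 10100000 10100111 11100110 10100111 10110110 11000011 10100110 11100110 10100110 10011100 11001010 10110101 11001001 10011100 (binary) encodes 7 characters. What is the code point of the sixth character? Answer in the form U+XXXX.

Offset 0: leading byte 0xEC = 11101100 → 3-byte char #1 = EC A7 94.
Offset 3: leading byte 0xE3 = 11100011 → 3-byte char #2 = E3 A0 A7.
Offset 6: leading byte 0xE6 = 11100110 → 3-byte char #3 = E6 A7 B6.
Offset 9: leading byte 0xC3 = 11000011 → 2-byte char #4 = C3 A6.
Offset 11: leading byte 0xE6 = 11100110 → 3-byte char #5 = E6 A6 9C.
Offset 14: leading byte 0xCA = 11001010 → 2-byte char #6 = CA B5.
Leading byte 0xCA = 11001010 matches 110xxxxx → 2-byte sequence.
Byte 1: 0xCA = 11001010, payload 01010 (5 bits).
Byte 2: 0xB5 = 10110101 (10xxxxxx ✓), payload 110101.
Concatenate: 01010110101 = 0x2B5 (11 bits → U+02B5).

U+02B5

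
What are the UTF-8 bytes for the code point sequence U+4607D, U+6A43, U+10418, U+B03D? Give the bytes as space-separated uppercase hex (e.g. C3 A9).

U+4607D: 4-byte form → F1 86 81 BD.
U+6A43: 3-byte form → E6 A9 83.
U+10418: 4-byte form → F0 90 90 98.
U+B03D: 3-byte form → EB 80 BD.
Concatenated (14 bytes): F1 86 81 BD E6 A9 83 F0 90 90 98 EB 80 BD.

F1 86 81 BD E6 A9 83 F0 90 90 98 EB 80 BD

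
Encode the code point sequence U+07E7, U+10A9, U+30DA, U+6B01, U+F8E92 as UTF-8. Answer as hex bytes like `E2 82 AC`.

DF A7 E1 82 A9 E3 83 9A E6 AC 81 F3 B8 BA 92

U+07E7: 2-byte form → DF A7.
U+10A9: 3-byte form → E1 82 A9.
U+30DA: 3-byte form → E3 83 9A.
U+6B01: 3-byte form → E6 AC 81.
U+F8E92: 4-byte form → F3 B8 BA 92.
Concatenated (15 bytes): DF A7 E1 82 A9 E3 83 9A E6 AC 81 F3 B8 BA 92.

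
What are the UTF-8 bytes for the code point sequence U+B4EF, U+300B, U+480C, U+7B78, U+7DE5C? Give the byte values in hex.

U+B4EF: 3-byte form → EB 93 AF.
U+300B: 3-byte form → E3 80 8B.
U+480C: 3-byte form → E4 A0 8C.
U+7B78: 3-byte form → E7 AD B8.
U+7DE5C: 4-byte form → F1 BD B9 9C.
Concatenated (16 bytes): EB 93 AF E3 80 8B E4 A0 8C E7 AD B8 F1 BD B9 9C.

EB 93 AF E3 80 8B E4 A0 8C E7 AD B8 F1 BD B9 9C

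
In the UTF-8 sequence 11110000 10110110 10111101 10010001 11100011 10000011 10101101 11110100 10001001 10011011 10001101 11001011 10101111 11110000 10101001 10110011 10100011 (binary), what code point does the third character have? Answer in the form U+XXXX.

U+1096CD

Offset 0: leading byte 0xF0 = 11110000 → 4-byte char #1 = F0 B6 BD 91.
Offset 4: leading byte 0xE3 = 11100011 → 3-byte char #2 = E3 83 AD.
Offset 7: leading byte 0xF4 = 11110100 → 4-byte char #3 = F4 89 9B 8D.
Leading byte 0xF4 = 11110100 matches 11110xxx → 4-byte sequence.
Byte 1: 0xF4 = 11110100, payload 100 (3 bits).
Byte 2: 0x89 = 10001001 (10xxxxxx ✓), payload 001001.
Byte 3: 0x9B = 10011011 (10xxxxxx ✓), payload 011011.
Byte 4: 0x8D = 10001101 (10xxxxxx ✓), payload 001101.
Concatenate: 100001001011011001101 = 0x1096CD (21 bits → U+1096CD).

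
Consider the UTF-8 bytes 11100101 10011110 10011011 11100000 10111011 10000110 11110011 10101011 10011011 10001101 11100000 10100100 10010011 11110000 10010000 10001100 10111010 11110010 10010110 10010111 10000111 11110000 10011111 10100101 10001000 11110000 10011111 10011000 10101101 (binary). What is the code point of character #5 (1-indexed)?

U+1033A

Offset 0: leading byte 0xE5 = 11100101 → 3-byte char #1 = E5 9E 9B.
Offset 3: leading byte 0xE0 = 11100000 → 3-byte char #2 = E0 BB 86.
Offset 6: leading byte 0xF3 = 11110011 → 4-byte char #3 = F3 AB 9B 8D.
Offset 10: leading byte 0xE0 = 11100000 → 3-byte char #4 = E0 A4 93.
Offset 13: leading byte 0xF0 = 11110000 → 4-byte char #5 = F0 90 8C BA.
Leading byte 0xF0 = 11110000 matches 11110xxx → 4-byte sequence.
Byte 1: 0xF0 = 11110000, payload 000 (3 bits).
Byte 2: 0x90 = 10010000 (10xxxxxx ✓), payload 010000.
Byte 3: 0x8C = 10001100 (10xxxxxx ✓), payload 001100.
Byte 4: 0xBA = 10111010 (10xxxxxx ✓), payload 111010.
Concatenate: 000010000001100111010 = 0x1033A (21 bits → U+1033A).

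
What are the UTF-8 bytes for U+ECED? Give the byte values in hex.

U+ECED = 0xECED = 60653 decimal. In range U+0800–U+FFFF → 3-byte form: 1110xxxx 10xxxxxx 10xxxxxx.
Binary (16 bits): 1110110011101101.
Split 4+6+6: 1110 | 110011 | 101101.
Byte 1: 11101110 = 0xEE.
Byte 2: 10110011 = 0xB3.
Byte 3: 10101101 = 0xAD.

EE B3 AD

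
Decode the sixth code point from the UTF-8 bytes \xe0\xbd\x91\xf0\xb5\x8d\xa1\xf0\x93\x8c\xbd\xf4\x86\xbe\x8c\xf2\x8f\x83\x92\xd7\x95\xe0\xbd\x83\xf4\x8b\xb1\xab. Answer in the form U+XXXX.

Offset 0: leading byte 0xE0 = 11100000 → 3-byte char #1 = E0 BD 91.
Offset 3: leading byte 0xF0 = 11110000 → 4-byte char #2 = F0 B5 8D A1.
Offset 7: leading byte 0xF0 = 11110000 → 4-byte char #3 = F0 93 8C BD.
Offset 11: leading byte 0xF4 = 11110100 → 4-byte char #4 = F4 86 BE 8C.
Offset 15: leading byte 0xF2 = 11110010 → 4-byte char #5 = F2 8F 83 92.
Offset 19: leading byte 0xD7 = 11010111 → 2-byte char #6 = D7 95.
Leading byte 0xD7 = 11010111 matches 110xxxxx → 2-byte sequence.
Byte 1: 0xD7 = 11010111, payload 10111 (5 bits).
Byte 2: 0x95 = 10010101 (10xxxxxx ✓), payload 010101.
Concatenate: 10111010101 = 0x5D5 (11 bits → U+05D5).

U+05D5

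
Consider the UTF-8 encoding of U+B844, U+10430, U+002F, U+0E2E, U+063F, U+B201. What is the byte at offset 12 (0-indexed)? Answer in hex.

U+B844 → 3-byte form EB A1 84 at offsets 0–2.
U+10430 → 4-byte form F0 90 90 B0 at offsets 3–6.
U+002F → 1-byte form 2F at offsets 7–7.
U+0E2E → 3-byte form E0 B8 AE at offsets 8–10.
U+063F → 2-byte form D8 BF at offsets 11–12.
Offset 12 falls in char 5's range; it's byte 2 of D8 BF = 0xBF.

0xBF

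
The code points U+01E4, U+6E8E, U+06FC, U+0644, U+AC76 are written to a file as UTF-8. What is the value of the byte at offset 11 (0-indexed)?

0xB6

U+01E4 → 2-byte form C7 A4 at offsets 0–1.
U+6E8E → 3-byte form E6 BA 8E at offsets 2–4.
U+06FC → 2-byte form DB BC at offsets 5–6.
U+0644 → 2-byte form D9 84 at offsets 7–8.
U+AC76 → 3-byte form EA B1 B6 at offsets 9–11.
Offset 11 falls in char 5's range; it's byte 3 of EA B1 B6 = 0xB6.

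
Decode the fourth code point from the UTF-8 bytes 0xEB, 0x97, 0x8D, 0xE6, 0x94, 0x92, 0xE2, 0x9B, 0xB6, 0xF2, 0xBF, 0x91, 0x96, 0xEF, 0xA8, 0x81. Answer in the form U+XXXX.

U+BF456

Offset 0: leading byte 0xEB = 11101011 → 3-byte char #1 = EB 97 8D.
Offset 3: leading byte 0xE6 = 11100110 → 3-byte char #2 = E6 94 92.
Offset 6: leading byte 0xE2 = 11100010 → 3-byte char #3 = E2 9B B6.
Offset 9: leading byte 0xF2 = 11110010 → 4-byte char #4 = F2 BF 91 96.
Leading byte 0xF2 = 11110010 matches 11110xxx → 4-byte sequence.
Byte 1: 0xF2 = 11110010, payload 010 (3 bits).
Byte 2: 0xBF = 10111111 (10xxxxxx ✓), payload 111111.
Byte 3: 0x91 = 10010001 (10xxxxxx ✓), payload 010001.
Byte 4: 0x96 = 10010110 (10xxxxxx ✓), payload 010110.
Concatenate: 010111111010001010110 = 0xBF456 (21 bits → U+BF456).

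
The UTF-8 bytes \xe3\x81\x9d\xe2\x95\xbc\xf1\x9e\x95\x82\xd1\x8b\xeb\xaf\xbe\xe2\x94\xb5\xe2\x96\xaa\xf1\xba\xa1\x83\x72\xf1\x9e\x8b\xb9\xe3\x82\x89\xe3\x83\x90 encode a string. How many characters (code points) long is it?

12

Byte at offset 0: 0xE3 = 11100011 → 3-byte char (#1). Advance 3.
Byte at offset 3: 0xE2 = 11100010 → 3-byte char (#2). Advance 3.
Byte at offset 6: 0xF1 = 11110001 → 4-byte char (#3). Advance 4.
Byte at offset 10: 0xD1 = 11010001 → 2-byte char (#4). Advance 2.
Byte at offset 12: 0xEB = 11101011 → 3-byte char (#5). Advance 3.
Byte at offset 15: 0xE2 = 11100010 → 3-byte char (#6). Advance 3.
Byte at offset 18: 0xE2 = 11100010 → 3-byte char (#7). Advance 3.
Byte at offset 21: 0xF1 = 11110001 → 4-byte char (#8). Advance 4.
Byte at offset 25: 0x72 = 01110010 → 1-byte char (#9). Advance 1.
Byte at offset 26: 0xF1 = 11110001 → 4-byte char (#10). Advance 4.
Byte at offset 30: 0xE3 = 11100011 → 3-byte char (#11). Advance 3.
Byte at offset 33: 0xE3 = 11100011 → 3-byte char (#12). Advance 3.
Reached end at offset 36 after 12 code points.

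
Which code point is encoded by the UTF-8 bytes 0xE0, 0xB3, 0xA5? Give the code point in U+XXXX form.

Leading byte 0xE0 = 11100000 matches 1110xxxx → 3-byte sequence.
Byte 1: 0xE0 = 11100000, payload 0000 (4 bits).
Byte 2: 0xB3 = 10110011 (10xxxxxx ✓), payload 110011.
Byte 3: 0xA5 = 10100101 (10xxxxxx ✓), payload 100101.
Concatenate: 0000110011100101 = 0xCE5 (16 bits → U+0CE5).

U+0CE5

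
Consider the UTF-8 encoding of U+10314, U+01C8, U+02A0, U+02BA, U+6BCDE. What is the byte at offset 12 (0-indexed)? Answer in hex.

0xB3

U+10314 → 4-byte form F0 90 8C 94 at offsets 0–3.
U+01C8 → 2-byte form C7 88 at offsets 4–5.
U+02A0 → 2-byte form CA A0 at offsets 6–7.
U+02BA → 2-byte form CA BA at offsets 8–9.
U+6BCDE → 4-byte form F1 AB B3 9E at offsets 10–13.
Offset 12 falls in char 5's range; it's byte 3 of F1 AB B3 9E = 0xB3.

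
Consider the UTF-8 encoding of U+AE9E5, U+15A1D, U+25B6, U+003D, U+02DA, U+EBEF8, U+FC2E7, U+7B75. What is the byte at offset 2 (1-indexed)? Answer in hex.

0xAE

1-indexed offset 2 is 0-indexed offset 1.
U+AE9E5 → 4-byte form F2 AE A7 A5 at offsets 0–3.
Offset 1 falls in char 1's range; it's byte 2 of F2 AE A7 A5 = 0xAE.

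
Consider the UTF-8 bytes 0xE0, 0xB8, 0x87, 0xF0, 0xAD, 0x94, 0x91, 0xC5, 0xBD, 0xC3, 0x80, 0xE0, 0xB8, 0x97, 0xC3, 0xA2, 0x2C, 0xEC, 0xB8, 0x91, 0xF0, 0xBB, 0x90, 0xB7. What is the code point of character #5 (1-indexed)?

U+0E17

Offset 0: leading byte 0xE0 = 11100000 → 3-byte char #1 = E0 B8 87.
Offset 3: leading byte 0xF0 = 11110000 → 4-byte char #2 = F0 AD 94 91.
Offset 7: leading byte 0xC5 = 11000101 → 2-byte char #3 = C5 BD.
Offset 9: leading byte 0xC3 = 11000011 → 2-byte char #4 = C3 80.
Offset 11: leading byte 0xE0 = 11100000 → 3-byte char #5 = E0 B8 97.
Leading byte 0xE0 = 11100000 matches 1110xxxx → 3-byte sequence.
Byte 1: 0xE0 = 11100000, payload 0000 (4 bits).
Byte 2: 0xB8 = 10111000 (10xxxxxx ✓), payload 111000.
Byte 3: 0x97 = 10010111 (10xxxxxx ✓), payload 010111.
Concatenate: 0000111000010111 = 0xE17 (16 bits → U+0E17).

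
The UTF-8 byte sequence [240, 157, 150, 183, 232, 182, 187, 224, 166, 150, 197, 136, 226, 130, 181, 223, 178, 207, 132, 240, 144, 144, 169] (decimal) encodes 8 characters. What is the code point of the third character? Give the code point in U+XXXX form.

Offset 0: leading byte 0xF0 = 11110000 → 4-byte char #1 = F0 9D 96 B7.
Offset 4: leading byte 0xE8 = 11101000 → 3-byte char #2 = E8 B6 BB.
Offset 7: leading byte 0xE0 = 11100000 → 3-byte char #3 = E0 A6 96.
Leading byte 0xE0 = 11100000 matches 1110xxxx → 3-byte sequence.
Byte 1: 0xE0 = 11100000, payload 0000 (4 bits).
Byte 2: 0xA6 = 10100110 (10xxxxxx ✓), payload 100110.
Byte 3: 0x96 = 10010110 (10xxxxxx ✓), payload 010110.
Concatenate: 0000100110010110 = 0x996 (16 bits → U+0996).

U+0996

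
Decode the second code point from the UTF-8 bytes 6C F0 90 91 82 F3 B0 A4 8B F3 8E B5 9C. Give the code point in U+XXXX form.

Offset 0: leading byte 0x6C = 01101100 → 1-byte char #1 = 6C.
Offset 1: leading byte 0xF0 = 11110000 → 4-byte char #2 = F0 90 91 82.
Leading byte 0xF0 = 11110000 matches 11110xxx → 4-byte sequence.
Byte 1: 0xF0 = 11110000, payload 000 (3 bits).
Byte 2: 0x90 = 10010000 (10xxxxxx ✓), payload 010000.
Byte 3: 0x91 = 10010001 (10xxxxxx ✓), payload 010001.
Byte 4: 0x82 = 10000010 (10xxxxxx ✓), payload 000010.
Concatenate: 000010000010001000010 = 0x10442 (21 bits → U+10442).

U+10442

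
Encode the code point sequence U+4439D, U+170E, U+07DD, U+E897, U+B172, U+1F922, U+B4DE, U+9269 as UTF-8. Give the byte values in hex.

F1 84 8E 9D E1 9C 8E DF 9D EE A2 97 EB 85 B2 F0 9F A4 A2 EB 93 9E E9 89 A9

U+4439D: 4-byte form → F1 84 8E 9D.
U+170E: 3-byte form → E1 9C 8E.
U+07DD: 2-byte form → DF 9D.
U+E897: 3-byte form → EE A2 97.
U+B172: 3-byte form → EB 85 B2.
U+1F922: 4-byte form → F0 9F A4 A2.
U+B4DE: 3-byte form → EB 93 9E.
U+9269: 3-byte form → E9 89 A9.
Concatenated (25 bytes): F1 84 8E 9D E1 9C 8E DF 9D EE A2 97 EB 85 B2 F0 9F A4 A2 EB 93 9E E9 89 A9.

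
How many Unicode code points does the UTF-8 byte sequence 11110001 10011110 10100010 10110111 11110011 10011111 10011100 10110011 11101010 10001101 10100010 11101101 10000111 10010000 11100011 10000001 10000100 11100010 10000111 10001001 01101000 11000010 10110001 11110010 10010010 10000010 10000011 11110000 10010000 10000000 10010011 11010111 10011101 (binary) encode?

11

Byte at offset 0: 0xF1 = 11110001 → 4-byte char (#1). Advance 4.
Byte at offset 4: 0xF3 = 11110011 → 4-byte char (#2). Advance 4.
Byte at offset 8: 0xEA = 11101010 → 3-byte char (#3). Advance 3.
Byte at offset 11: 0xED = 11101101 → 3-byte char (#4). Advance 3.
Byte at offset 14: 0xE3 = 11100011 → 3-byte char (#5). Advance 3.
Byte at offset 17: 0xE2 = 11100010 → 3-byte char (#6). Advance 3.
Byte at offset 20: 0x68 = 01101000 → 1-byte char (#7). Advance 1.
Byte at offset 21: 0xC2 = 11000010 → 2-byte char (#8). Advance 2.
Byte at offset 23: 0xF2 = 11110010 → 4-byte char (#9). Advance 4.
Byte at offset 27: 0xF0 = 11110000 → 4-byte char (#10). Advance 4.
Byte at offset 31: 0xD7 = 11010111 → 2-byte char (#11). Advance 2.
Reached end at offset 33 after 11 code points.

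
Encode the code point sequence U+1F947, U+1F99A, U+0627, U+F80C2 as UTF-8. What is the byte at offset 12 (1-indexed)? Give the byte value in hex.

0xB8

1-indexed offset 12 is 0-indexed offset 11.
U+1F947 → 4-byte form F0 9F A5 87 at offsets 0–3.
U+1F99A → 4-byte form F0 9F A6 9A at offsets 4–7.
U+0627 → 2-byte form D8 A7 at offsets 8–9.
U+F80C2 → 4-byte form F3 B8 83 82 at offsets 10–13.
Offset 11 falls in char 4's range; it's byte 2 of F3 B8 83 82 = 0xB8.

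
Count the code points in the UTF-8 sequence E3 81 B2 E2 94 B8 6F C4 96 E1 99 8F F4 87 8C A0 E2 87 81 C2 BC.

8

Byte at offset 0: 0xE3 = 11100011 → 3-byte char (#1). Advance 3.
Byte at offset 3: 0xE2 = 11100010 → 3-byte char (#2). Advance 3.
Byte at offset 6: 0x6F = 01101111 → 1-byte char (#3). Advance 1.
Byte at offset 7: 0xC4 = 11000100 → 2-byte char (#4). Advance 2.
Byte at offset 9: 0xE1 = 11100001 → 3-byte char (#5). Advance 3.
Byte at offset 12: 0xF4 = 11110100 → 4-byte char (#6). Advance 4.
Byte at offset 16: 0xE2 = 11100010 → 3-byte char (#7). Advance 3.
Byte at offset 19: 0xC2 = 11000010 → 2-byte char (#8). Advance 2.
Reached end at offset 21 after 8 code points.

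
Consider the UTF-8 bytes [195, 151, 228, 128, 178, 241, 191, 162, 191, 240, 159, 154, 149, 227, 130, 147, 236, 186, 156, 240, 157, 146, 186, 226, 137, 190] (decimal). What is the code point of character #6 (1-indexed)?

U+CE9C

Offset 0: leading byte 0xC3 = 11000011 → 2-byte char #1 = C3 97.
Offset 2: leading byte 0xE4 = 11100100 → 3-byte char #2 = E4 80 B2.
Offset 5: leading byte 0xF1 = 11110001 → 4-byte char #3 = F1 BF A2 BF.
Offset 9: leading byte 0xF0 = 11110000 → 4-byte char #4 = F0 9F 9A 95.
Offset 13: leading byte 0xE3 = 11100011 → 3-byte char #5 = E3 82 93.
Offset 16: leading byte 0xEC = 11101100 → 3-byte char #6 = EC BA 9C.
Leading byte 0xEC = 11101100 matches 1110xxxx → 3-byte sequence.
Byte 1: 0xEC = 11101100, payload 1100 (4 bits).
Byte 2: 0xBA = 10111010 (10xxxxxx ✓), payload 111010.
Byte 3: 0x9C = 10011100 (10xxxxxx ✓), payload 011100.
Concatenate: 1100111010011100 = 0xCE9C (16 bits → U+CE9C).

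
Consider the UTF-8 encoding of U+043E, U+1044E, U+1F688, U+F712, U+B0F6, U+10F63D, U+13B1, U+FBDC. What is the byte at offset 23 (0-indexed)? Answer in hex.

0xEF

U+043E → 2-byte form D0 BE at offsets 0–1.
U+1044E → 4-byte form F0 90 91 8E at offsets 2–5.
U+1F688 → 4-byte form F0 9F 9A 88 at offsets 6–9.
U+F712 → 3-byte form EF 9C 92 at offsets 10–12.
U+B0F6 → 3-byte form EB 83 B6 at offsets 13–15.
U+10F63D → 4-byte form F4 8F 98 BD at offsets 16–19.
U+13B1 → 3-byte form E1 8E B1 at offsets 20–22.
U+FBDC → 3-byte form EF AF 9C at offsets 23–25.
Offset 23 falls in char 8's range; it's byte 1 of EF AF 9C = 0xEF.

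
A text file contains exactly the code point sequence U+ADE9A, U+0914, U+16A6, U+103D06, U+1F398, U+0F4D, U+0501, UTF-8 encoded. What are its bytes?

U+ADE9A: 4-byte form → F2 AD BA 9A.
U+0914: 3-byte form → E0 A4 94.
U+16A6: 3-byte form → E1 9A A6.
U+103D06: 4-byte form → F4 83 B4 86.
U+1F398: 4-byte form → F0 9F 8E 98.
U+0F4D: 3-byte form → E0 BD 8D.
U+0501: 2-byte form → D4 81.
Concatenated (23 bytes): F2 AD BA 9A E0 A4 94 E1 9A A6 F4 83 B4 86 F0 9F 8E 98 E0 BD 8D D4 81.

F2 AD BA 9A E0 A4 94 E1 9A A6 F4 83 B4 86 F0 9F 8E 98 E0 BD 8D D4 81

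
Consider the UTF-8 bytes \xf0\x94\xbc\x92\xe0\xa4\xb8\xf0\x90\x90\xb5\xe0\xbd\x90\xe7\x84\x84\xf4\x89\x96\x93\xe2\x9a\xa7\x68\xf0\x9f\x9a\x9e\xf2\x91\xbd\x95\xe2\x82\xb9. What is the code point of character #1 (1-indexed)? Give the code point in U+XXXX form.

U+14F12

Offset 0: leading byte 0xF0 = 11110000 → 4-byte char #1 = F0 94 BC 92.
Leading byte 0xF0 = 11110000 matches 11110xxx → 4-byte sequence.
Byte 1: 0xF0 = 11110000, payload 000 (3 bits).
Byte 2: 0x94 = 10010100 (10xxxxxx ✓), payload 010100.
Byte 3: 0xBC = 10111100 (10xxxxxx ✓), payload 111100.
Byte 4: 0x92 = 10010010 (10xxxxxx ✓), payload 010010.
Concatenate: 000010100111100010010 = 0x14F12 (21 bits → U+14F12).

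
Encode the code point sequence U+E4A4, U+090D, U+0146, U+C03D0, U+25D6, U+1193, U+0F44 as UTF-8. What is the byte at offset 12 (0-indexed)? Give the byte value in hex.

U+E4A4 → 3-byte form EE 92 A4 at offsets 0–2.
U+090D → 3-byte form E0 A4 8D at offsets 3–5.
U+0146 → 2-byte form C5 86 at offsets 6–7.
U+C03D0 → 4-byte form F3 80 8F 90 at offsets 8–11.
U+25D6 → 3-byte form E2 97 96 at offsets 12–14.
Offset 12 falls in char 5's range; it's byte 1 of E2 97 96 = 0xE2.

0xE2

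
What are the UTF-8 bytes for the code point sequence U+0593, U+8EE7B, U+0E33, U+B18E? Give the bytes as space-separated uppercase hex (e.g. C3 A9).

U+0593: 2-byte form → D6 93.
U+8EE7B: 4-byte form → F2 8E B9 BB.
U+0E33: 3-byte form → E0 B8 B3.
U+B18E: 3-byte form → EB 86 8E.
Concatenated (12 bytes): D6 93 F2 8E B9 BB E0 B8 B3 EB 86 8E.

D6 93 F2 8E B9 BB E0 B8 B3 EB 86 8E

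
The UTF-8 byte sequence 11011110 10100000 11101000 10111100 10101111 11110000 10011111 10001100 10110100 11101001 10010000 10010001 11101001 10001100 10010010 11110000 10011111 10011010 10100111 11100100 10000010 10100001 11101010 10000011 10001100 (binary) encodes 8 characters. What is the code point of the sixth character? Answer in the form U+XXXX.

U+1F6A7

Offset 0: leading byte 0xDE = 11011110 → 2-byte char #1 = DE A0.
Offset 2: leading byte 0xE8 = 11101000 → 3-byte char #2 = E8 BC AF.
Offset 5: leading byte 0xF0 = 11110000 → 4-byte char #3 = F0 9F 8C B4.
Offset 9: leading byte 0xE9 = 11101001 → 3-byte char #4 = E9 90 91.
Offset 12: leading byte 0xE9 = 11101001 → 3-byte char #5 = E9 8C 92.
Offset 15: leading byte 0xF0 = 11110000 → 4-byte char #6 = F0 9F 9A A7.
Leading byte 0xF0 = 11110000 matches 11110xxx → 4-byte sequence.
Byte 1: 0xF0 = 11110000, payload 000 (3 bits).
Byte 2: 0x9F = 10011111 (10xxxxxx ✓), payload 011111.
Byte 3: 0x9A = 10011010 (10xxxxxx ✓), payload 011010.
Byte 4: 0xA7 = 10100111 (10xxxxxx ✓), payload 100111.
Concatenate: 000011111011010100111 = 0x1F6A7 (21 bits → U+1F6A7).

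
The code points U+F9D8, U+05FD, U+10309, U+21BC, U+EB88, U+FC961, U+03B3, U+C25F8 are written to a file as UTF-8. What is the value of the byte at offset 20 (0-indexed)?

U+F9D8 → 3-byte form EF A7 98 at offsets 0–2.
U+05FD → 2-byte form D7 BD at offsets 3–4.
U+10309 → 4-byte form F0 90 8C 89 at offsets 5–8.
U+21BC → 3-byte form E2 86 BC at offsets 9–11.
U+EB88 → 3-byte form EE AE 88 at offsets 12–14.
U+FC961 → 4-byte form F3 BC A5 A1 at offsets 15–18.
U+03B3 → 2-byte form CE B3 at offsets 19–20.
Offset 20 falls in char 7's range; it's byte 2 of CE B3 = 0xB3.

0xB3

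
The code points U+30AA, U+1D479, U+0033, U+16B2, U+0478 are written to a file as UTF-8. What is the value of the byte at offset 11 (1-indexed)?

1-indexed offset 11 is 0-indexed offset 10.
U+30AA → 3-byte form E3 82 AA at offsets 0–2.
U+1D479 → 4-byte form F0 9D 91 B9 at offsets 3–6.
U+0033 → 1-byte form 33 at offsets 7–7.
U+16B2 → 3-byte form E1 9A B2 at offsets 8–10.
Offset 10 falls in char 4's range; it's byte 3 of E1 9A B2 = 0xB2.

0xB2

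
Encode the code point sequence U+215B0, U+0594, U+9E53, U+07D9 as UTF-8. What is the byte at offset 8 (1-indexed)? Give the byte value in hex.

0xB9

1-indexed offset 8 is 0-indexed offset 7.
U+215B0 → 4-byte form F0 A1 96 B0 at offsets 0–3.
U+0594 → 2-byte form D6 94 at offsets 4–5.
U+9E53 → 3-byte form E9 B9 93 at offsets 6–8.
Offset 7 falls in char 3's range; it's byte 2 of E9 B9 93 = 0xB9.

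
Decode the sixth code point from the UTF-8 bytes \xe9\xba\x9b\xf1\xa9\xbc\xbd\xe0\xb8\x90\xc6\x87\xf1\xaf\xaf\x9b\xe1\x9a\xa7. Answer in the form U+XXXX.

Offset 0: leading byte 0xE9 = 11101001 → 3-byte char #1 = E9 BA 9B.
Offset 3: leading byte 0xF1 = 11110001 → 4-byte char #2 = F1 A9 BC BD.
Offset 7: leading byte 0xE0 = 11100000 → 3-byte char #3 = E0 B8 90.
Offset 10: leading byte 0xC6 = 11000110 → 2-byte char #4 = C6 87.
Offset 12: leading byte 0xF1 = 11110001 → 4-byte char #5 = F1 AF AF 9B.
Offset 16: leading byte 0xE1 = 11100001 → 3-byte char #6 = E1 9A A7.
Leading byte 0xE1 = 11100001 matches 1110xxxx → 3-byte sequence.
Byte 1: 0xE1 = 11100001, payload 0001 (4 bits).
Byte 2: 0x9A = 10011010 (10xxxxxx ✓), payload 011010.
Byte 3: 0xA7 = 10100111 (10xxxxxx ✓), payload 100111.
Concatenate: 0001011010100111 = 0x16A7 (16 bits → U+16A7).

U+16A7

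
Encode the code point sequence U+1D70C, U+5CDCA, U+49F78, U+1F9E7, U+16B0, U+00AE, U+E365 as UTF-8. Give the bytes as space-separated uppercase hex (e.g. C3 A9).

F0 9D 9C 8C F1 9C B7 8A F1 89 BD B8 F0 9F A7 A7 E1 9A B0 C2 AE EE 8D A5

U+1D70C: 4-byte form → F0 9D 9C 8C.
U+5CDCA: 4-byte form → F1 9C B7 8A.
U+49F78: 4-byte form → F1 89 BD B8.
U+1F9E7: 4-byte form → F0 9F A7 A7.
U+16B0: 3-byte form → E1 9A B0.
U+00AE: 2-byte form → C2 AE.
U+E365: 3-byte form → EE 8D A5.
Concatenated (24 bytes): F0 9D 9C 8C F1 9C B7 8A F1 89 BD B8 F0 9F A7 A7 E1 9A B0 C2 AE EE 8D A5.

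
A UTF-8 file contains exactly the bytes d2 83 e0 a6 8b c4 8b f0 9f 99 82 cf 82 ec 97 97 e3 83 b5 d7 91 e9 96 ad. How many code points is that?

Byte at offset 0: 0xD2 = 11010010 → 2-byte char (#1). Advance 2.
Byte at offset 2: 0xE0 = 11100000 → 3-byte char (#2). Advance 3.
Byte at offset 5: 0xC4 = 11000100 → 2-byte char (#3). Advance 2.
Byte at offset 7: 0xF0 = 11110000 → 4-byte char (#4). Advance 4.
Byte at offset 11: 0xCF = 11001111 → 2-byte char (#5). Advance 2.
Byte at offset 13: 0xEC = 11101100 → 3-byte char (#6). Advance 3.
Byte at offset 16: 0xE3 = 11100011 → 3-byte char (#7). Advance 3.
Byte at offset 19: 0xD7 = 11010111 → 2-byte char (#8). Advance 2.
Byte at offset 21: 0xE9 = 11101001 → 3-byte char (#9). Advance 3.
Reached end at offset 24 after 9 code points.

9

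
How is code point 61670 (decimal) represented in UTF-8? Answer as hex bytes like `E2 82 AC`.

EF 83 A6

U+F0E6 = 0xF0E6 = 61670 decimal. In range U+0800–U+FFFF → 3-byte form: 1110xxxx 10xxxxxx 10xxxxxx.
Binary (16 bits): 1111000011100110.
Split 4+6+6: 1111 | 000011 | 100110.
Byte 1: 11101111 = 0xEF.
Byte 2: 10000011 = 0x83.
Byte 3: 10100110 = 0xA6.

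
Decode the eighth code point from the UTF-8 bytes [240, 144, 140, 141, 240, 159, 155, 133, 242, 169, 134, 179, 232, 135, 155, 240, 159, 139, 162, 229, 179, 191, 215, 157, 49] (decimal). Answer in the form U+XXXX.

Offset 0: leading byte 0xF0 = 11110000 → 4-byte char #1 = F0 90 8C 8D.
Offset 4: leading byte 0xF0 = 11110000 → 4-byte char #2 = F0 9F 9B 85.
Offset 8: leading byte 0xF2 = 11110010 → 4-byte char #3 = F2 A9 86 B3.
Offset 12: leading byte 0xE8 = 11101000 → 3-byte char #4 = E8 87 9B.
Offset 15: leading byte 0xF0 = 11110000 → 4-byte char #5 = F0 9F 8B A2.
Offset 19: leading byte 0xE5 = 11100101 → 3-byte char #6 = E5 B3 BF.
Offset 22: leading byte 0xD7 = 11010111 → 2-byte char #7 = D7 9D.
Offset 24: leading byte 0x31 = 00110001 → 1-byte char #8 = 31.
Leading byte 0x31 = 00110001 matches 0xxxxxxx → 1-byte sequence.
Byte 1: 0x31 = 00110001, payload 0110001 (7 bits).
Concatenate: 0110001 = 0x31 (7 bits → U+0031).

U+0031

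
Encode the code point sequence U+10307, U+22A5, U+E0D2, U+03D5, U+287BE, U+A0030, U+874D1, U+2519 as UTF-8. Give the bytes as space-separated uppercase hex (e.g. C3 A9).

F0 90 8C 87 E2 8A A5 EE 83 92 CF 95 F0 A8 9E BE F2 A0 80 B0 F2 87 93 91 E2 94 99

U+10307: 4-byte form → F0 90 8C 87.
U+22A5: 3-byte form → E2 8A A5.
U+E0D2: 3-byte form → EE 83 92.
U+03D5: 2-byte form → CF 95.
U+287BE: 4-byte form → F0 A8 9E BE.
U+A0030: 4-byte form → F2 A0 80 B0.
U+874D1: 4-byte form → F2 87 93 91.
U+2519: 3-byte form → E2 94 99.
Concatenated (27 bytes): F0 90 8C 87 E2 8A A5 EE 83 92 CF 95 F0 A8 9E BE F2 A0 80 B0 F2 87 93 91 E2 94 99.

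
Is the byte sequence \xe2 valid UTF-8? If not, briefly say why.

Leading byte 0xE2 = 11100010 → 3-byte form, but only 1 byte is present.

invalid (sequence truncated)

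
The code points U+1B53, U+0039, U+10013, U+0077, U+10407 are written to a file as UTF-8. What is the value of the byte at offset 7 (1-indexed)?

0x80

1-indexed offset 7 is 0-indexed offset 6.
U+1B53 → 3-byte form E1 AD 93 at offsets 0–2.
U+0039 → 1-byte form 39 at offsets 3–3.
U+10013 → 4-byte form F0 90 80 93 at offsets 4–7.
Offset 6 falls in char 3's range; it's byte 3 of F0 90 80 93 = 0x80.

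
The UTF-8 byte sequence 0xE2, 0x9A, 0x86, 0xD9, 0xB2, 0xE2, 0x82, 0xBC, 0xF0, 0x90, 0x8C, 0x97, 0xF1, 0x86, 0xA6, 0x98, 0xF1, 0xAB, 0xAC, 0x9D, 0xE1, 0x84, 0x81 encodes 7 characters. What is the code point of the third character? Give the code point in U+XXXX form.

U+20BC

Offset 0: leading byte 0xE2 = 11100010 → 3-byte char #1 = E2 9A 86.
Offset 3: leading byte 0xD9 = 11011001 → 2-byte char #2 = D9 B2.
Offset 5: leading byte 0xE2 = 11100010 → 3-byte char #3 = E2 82 BC.
Leading byte 0xE2 = 11100010 matches 1110xxxx → 3-byte sequence.
Byte 1: 0xE2 = 11100010, payload 0010 (4 bits).
Byte 2: 0x82 = 10000010 (10xxxxxx ✓), payload 000010.
Byte 3: 0xBC = 10111100 (10xxxxxx ✓), payload 111100.
Concatenate: 0010000010111100 = 0x20BC (16 bits → U+20BC).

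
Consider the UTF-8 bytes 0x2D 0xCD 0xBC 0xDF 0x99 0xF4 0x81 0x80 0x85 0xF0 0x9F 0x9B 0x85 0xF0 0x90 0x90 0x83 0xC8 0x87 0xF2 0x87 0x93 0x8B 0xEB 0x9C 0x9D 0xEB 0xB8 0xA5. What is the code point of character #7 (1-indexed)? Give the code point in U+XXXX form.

Offset 0: leading byte 0x2D = 00101101 → 1-byte char #1 = 2D.
Offset 1: leading byte 0xCD = 11001101 → 2-byte char #2 = CD BC.
Offset 3: leading byte 0xDF = 11011111 → 2-byte char #3 = DF 99.
Offset 5: leading byte 0xF4 = 11110100 → 4-byte char #4 = F4 81 80 85.
Offset 9: leading byte 0xF0 = 11110000 → 4-byte char #5 = F0 9F 9B 85.
Offset 13: leading byte 0xF0 = 11110000 → 4-byte char #6 = F0 90 90 83.
Offset 17: leading byte 0xC8 = 11001000 → 2-byte char #7 = C8 87.
Leading byte 0xC8 = 11001000 matches 110xxxxx → 2-byte sequence.
Byte 1: 0xC8 = 11001000, payload 01000 (5 bits).
Byte 2: 0x87 = 10000111 (10xxxxxx ✓), payload 000111.
Concatenate: 01000000111 = 0x207 (11 bits → U+0207).

U+0207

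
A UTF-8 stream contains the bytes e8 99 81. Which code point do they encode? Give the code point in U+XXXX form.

U+8641

Leading byte 0xE8 = 11101000 matches 1110xxxx → 3-byte sequence.
Byte 1: 0xE8 = 11101000, payload 1000 (4 bits).
Byte 2: 0x99 = 10011001 (10xxxxxx ✓), payload 011001.
Byte 3: 0x81 = 10000001 (10xxxxxx ✓), payload 000001.
Concatenate: 1000011001000001 = 0x8641 (16 bits → U+8641).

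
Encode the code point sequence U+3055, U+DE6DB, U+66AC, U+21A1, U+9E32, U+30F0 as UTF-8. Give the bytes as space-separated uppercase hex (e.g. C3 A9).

U+3055: 3-byte form → E3 81 95.
U+DE6DB: 4-byte form → F3 9E 9B 9B.
U+66AC: 3-byte form → E6 9A AC.
U+21A1: 3-byte form → E2 86 A1.
U+9E32: 3-byte form → E9 B8 B2.
U+30F0: 3-byte form → E3 83 B0.
Concatenated (19 bytes): E3 81 95 F3 9E 9B 9B E6 9A AC E2 86 A1 E9 B8 B2 E3 83 B0.

E3 81 95 F3 9E 9B 9B E6 9A AC E2 86 A1 E9 B8 B2 E3 83 B0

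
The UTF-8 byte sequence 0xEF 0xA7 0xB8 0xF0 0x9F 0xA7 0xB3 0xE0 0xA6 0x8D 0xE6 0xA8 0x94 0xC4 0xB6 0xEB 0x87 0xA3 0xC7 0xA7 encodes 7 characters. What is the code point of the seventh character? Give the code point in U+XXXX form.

Offset 0: leading byte 0xEF = 11101111 → 3-byte char #1 = EF A7 B8.
Offset 3: leading byte 0xF0 = 11110000 → 4-byte char #2 = F0 9F A7 B3.
Offset 7: leading byte 0xE0 = 11100000 → 3-byte char #3 = E0 A6 8D.
Offset 10: leading byte 0xE6 = 11100110 → 3-byte char #4 = E6 A8 94.
Offset 13: leading byte 0xC4 = 11000100 → 2-byte char #5 = C4 B6.
Offset 15: leading byte 0xEB = 11101011 → 3-byte char #6 = EB 87 A3.
Offset 18: leading byte 0xC7 = 11000111 → 2-byte char #7 = C7 A7.
Leading byte 0xC7 = 11000111 matches 110xxxxx → 2-byte sequence.
Byte 1: 0xC7 = 11000111, payload 00111 (5 bits).
Byte 2: 0xA7 = 10100111 (10xxxxxx ✓), payload 100111.
Concatenate: 00111100111 = 0x1E7 (11 bits → U+01E7).

U+01E7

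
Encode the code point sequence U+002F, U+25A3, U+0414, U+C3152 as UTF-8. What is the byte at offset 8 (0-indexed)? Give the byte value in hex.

0x85

U+002F → 1-byte form 2F at offsets 0–0.
U+25A3 → 3-byte form E2 96 A3 at offsets 1–3.
U+0414 → 2-byte form D0 94 at offsets 4–5.
U+C3152 → 4-byte form F3 83 85 92 at offsets 6–9.
Offset 8 falls in char 4's range; it's byte 3 of F3 83 85 92 = 0x85.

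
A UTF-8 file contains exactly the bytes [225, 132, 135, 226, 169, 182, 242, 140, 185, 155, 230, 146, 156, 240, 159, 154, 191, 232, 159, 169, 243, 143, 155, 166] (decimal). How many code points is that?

7

Byte at offset 0: 0xE1 = 11100001 → 3-byte char (#1). Advance 3.
Byte at offset 3: 0xE2 = 11100010 → 3-byte char (#2). Advance 3.
Byte at offset 6: 0xF2 = 11110010 → 4-byte char (#3). Advance 4.
Byte at offset 10: 0xE6 = 11100110 → 3-byte char (#4). Advance 3.
Byte at offset 13: 0xF0 = 11110000 → 4-byte char (#5). Advance 4.
Byte at offset 17: 0xE8 = 11101000 → 3-byte char (#6). Advance 3.
Byte at offset 20: 0xF3 = 11110011 → 4-byte char (#7). Advance 4.
Reached end at offset 24 after 7 code points.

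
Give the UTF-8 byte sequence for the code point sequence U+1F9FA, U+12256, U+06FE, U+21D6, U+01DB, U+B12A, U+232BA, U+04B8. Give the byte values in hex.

U+1F9FA: 4-byte form → F0 9F A7 BA.
U+12256: 4-byte form → F0 92 89 96.
U+06FE: 2-byte form → DB BE.
U+21D6: 3-byte form → E2 87 96.
U+01DB: 2-byte form → C7 9B.
U+B12A: 3-byte form → EB 84 AA.
U+232BA: 4-byte form → F0 A3 8A BA.
U+04B8: 2-byte form → D2 B8.
Concatenated (24 bytes): F0 9F A7 BA F0 92 89 96 DB BE E2 87 96 C7 9B EB 84 AA F0 A3 8A BA D2 B8.

F0 9F A7 BA F0 92 89 96 DB BE E2 87 96 C7 9B EB 84 AA F0 A3 8A BA D2 B8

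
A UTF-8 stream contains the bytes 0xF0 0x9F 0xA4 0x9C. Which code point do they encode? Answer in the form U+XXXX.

U+1F91C

Leading byte 0xF0 = 11110000 matches 11110xxx → 4-byte sequence.
Byte 1: 0xF0 = 11110000, payload 000 (3 bits).
Byte 2: 0x9F = 10011111 (10xxxxxx ✓), payload 011111.
Byte 3: 0xA4 = 10100100 (10xxxxxx ✓), payload 100100.
Byte 4: 0x9C = 10011100 (10xxxxxx ✓), payload 011100.
Concatenate: 000011111100100011100 = 0x1F91C (21 bits → U+1F91C).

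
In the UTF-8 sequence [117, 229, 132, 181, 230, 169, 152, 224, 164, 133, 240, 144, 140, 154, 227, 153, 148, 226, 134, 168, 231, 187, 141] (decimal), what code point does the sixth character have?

U+3654

Offset 0: leading byte 0x75 = 01110101 → 1-byte char #1 = 75.
Offset 1: leading byte 0xE5 = 11100101 → 3-byte char #2 = E5 84 B5.
Offset 4: leading byte 0xE6 = 11100110 → 3-byte char #3 = E6 A9 98.
Offset 7: leading byte 0xE0 = 11100000 → 3-byte char #4 = E0 A4 85.
Offset 10: leading byte 0xF0 = 11110000 → 4-byte char #5 = F0 90 8C 9A.
Offset 14: leading byte 0xE3 = 11100011 → 3-byte char #6 = E3 99 94.
Leading byte 0xE3 = 11100011 matches 1110xxxx → 3-byte sequence.
Byte 1: 0xE3 = 11100011, payload 0011 (4 bits).
Byte 2: 0x99 = 10011001 (10xxxxxx ✓), payload 011001.
Byte 3: 0x94 = 10010100 (10xxxxxx ✓), payload 010100.
Concatenate: 0011011001010100 = 0x3654 (16 bits → U+3654).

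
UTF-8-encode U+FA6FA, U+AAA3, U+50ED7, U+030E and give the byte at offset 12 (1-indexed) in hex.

1-indexed offset 12 is 0-indexed offset 11.
U+FA6FA → 4-byte form F3 BA 9B BA at offsets 0–3.
U+AAA3 → 3-byte form EA AA A3 at offsets 4–6.
U+50ED7 → 4-byte form F1 90 BB 97 at offsets 7–10.
U+030E → 2-byte form CC 8E at offsets 11–12.
Offset 11 falls in char 4's range; it's byte 1 of CC 8E = 0xCC.

0xCC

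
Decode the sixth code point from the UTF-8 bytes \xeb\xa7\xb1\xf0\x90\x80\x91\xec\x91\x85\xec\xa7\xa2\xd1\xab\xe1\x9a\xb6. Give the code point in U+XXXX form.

U+16B6

Offset 0: leading byte 0xEB = 11101011 → 3-byte char #1 = EB A7 B1.
Offset 3: leading byte 0xF0 = 11110000 → 4-byte char #2 = F0 90 80 91.
Offset 7: leading byte 0xEC = 11101100 → 3-byte char #3 = EC 91 85.
Offset 10: leading byte 0xEC = 11101100 → 3-byte char #4 = EC A7 A2.
Offset 13: leading byte 0xD1 = 11010001 → 2-byte char #5 = D1 AB.
Offset 15: leading byte 0xE1 = 11100001 → 3-byte char #6 = E1 9A B6.
Leading byte 0xE1 = 11100001 matches 1110xxxx → 3-byte sequence.
Byte 1: 0xE1 = 11100001, payload 0001 (4 bits).
Byte 2: 0x9A = 10011010 (10xxxxxx ✓), payload 011010.
Byte 3: 0xB6 = 10110110 (10xxxxxx ✓), payload 110110.
Concatenate: 0001011010110110 = 0x16B6 (16 bits → U+16B6).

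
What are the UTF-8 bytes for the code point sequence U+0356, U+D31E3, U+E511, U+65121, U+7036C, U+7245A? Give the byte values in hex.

CD 96 F3 93 87 A3 EE 94 91 F1 A5 84 A1 F1 B0 8D AC F1 B2 91 9A

U+0356: 2-byte form → CD 96.
U+D31E3: 4-byte form → F3 93 87 A3.
U+E511: 3-byte form → EE 94 91.
U+65121: 4-byte form → F1 A5 84 A1.
U+7036C: 4-byte form → F1 B0 8D AC.
U+7245A: 4-byte form → F1 B2 91 9A.
Concatenated (21 bytes): CD 96 F3 93 87 A3 EE 94 91 F1 A5 84 A1 F1 B0 8D AC F1 B2 91 9A.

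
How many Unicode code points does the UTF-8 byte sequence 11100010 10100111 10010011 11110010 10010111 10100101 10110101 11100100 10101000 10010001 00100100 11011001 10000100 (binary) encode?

5

Byte at offset 0: 0xE2 = 11100010 → 3-byte char (#1). Advance 3.
Byte at offset 3: 0xF2 = 11110010 → 4-byte char (#2). Advance 4.
Byte at offset 7: 0xE4 = 11100100 → 3-byte char (#3). Advance 3.
Byte at offset 10: 0x24 = 00100100 → 1-byte char (#4). Advance 1.
Byte at offset 11: 0xD9 = 11011001 → 2-byte char (#5). Advance 2.
Reached end at offset 13 after 5 code points.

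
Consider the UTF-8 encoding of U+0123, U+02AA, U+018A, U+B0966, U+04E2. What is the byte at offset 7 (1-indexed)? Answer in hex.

1-indexed offset 7 is 0-indexed offset 6.
U+0123 → 2-byte form C4 A3 at offsets 0–1.
U+02AA → 2-byte form CA AA at offsets 2–3.
U+018A → 2-byte form C6 8A at offsets 4–5.
U+B0966 → 4-byte form F2 B0 A5 A6 at offsets 6–9.
Offset 6 falls in char 4's range; it's byte 1 of F2 B0 A5 A6 = 0xF2.

0xF2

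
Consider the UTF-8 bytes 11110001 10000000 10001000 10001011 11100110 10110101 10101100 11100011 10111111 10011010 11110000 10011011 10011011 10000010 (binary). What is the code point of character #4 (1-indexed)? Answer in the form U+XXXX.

Offset 0: leading byte 0xF1 = 11110001 → 4-byte char #1 = F1 80 88 8B.
Offset 4: leading byte 0xE6 = 11100110 → 3-byte char #2 = E6 B5 AC.
Offset 7: leading byte 0xE3 = 11100011 → 3-byte char #3 = E3 BF 9A.
Offset 10: leading byte 0xF0 = 11110000 → 4-byte char #4 = F0 9B 9B 82.
Leading byte 0xF0 = 11110000 matches 11110xxx → 4-byte sequence.
Byte 1: 0xF0 = 11110000, payload 000 (3 bits).
Byte 2: 0x9B = 10011011 (10xxxxxx ✓), payload 011011.
Byte 3: 0x9B = 10011011 (10xxxxxx ✓), payload 011011.
Byte 4: 0x82 = 10000010 (10xxxxxx ✓), payload 000010.
Concatenate: 000011011011011000010 = 0x1B6C2 (21 bits → U+1B6C2).

U+1B6C2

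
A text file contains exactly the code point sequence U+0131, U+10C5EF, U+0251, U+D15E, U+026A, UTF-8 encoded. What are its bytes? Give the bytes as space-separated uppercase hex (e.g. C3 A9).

U+0131: 2-byte form → C4 B1.
U+10C5EF: 4-byte form → F4 8C 97 AF.
U+0251: 2-byte form → C9 91.
U+D15E: 3-byte form → ED 85 9E.
U+026A: 2-byte form → C9 AA.
Concatenated (13 bytes): C4 B1 F4 8C 97 AF C9 91 ED 85 9E C9 AA.

C4 B1 F4 8C 97 AF C9 91 ED 85 9E C9 AA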